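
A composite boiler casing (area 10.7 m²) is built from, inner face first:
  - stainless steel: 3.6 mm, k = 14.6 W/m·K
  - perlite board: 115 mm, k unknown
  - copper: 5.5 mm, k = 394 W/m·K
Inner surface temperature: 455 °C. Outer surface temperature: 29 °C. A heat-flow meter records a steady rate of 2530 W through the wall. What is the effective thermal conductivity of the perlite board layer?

k ≈ 0.0638 W/(m·K)

Using the resistance-network approach (series):
R_stainless steel = L/(kA) = 0.0036/(14.6×10.7) = 2.304×10^-5 K/W
R_copper = L/(kA) = 0.0055/(394×10.7) = 1.305×10^-6 K/W
Sum of known resistances R_other = 2.435×10^-5 K/W
Total R = ΔT/Q = 426/2530 = 0.1684 K/W
R_perlite board = R_total − R_other = 0.1684 K/W
k = L/(R·A) = 0.115/(0.1684×10.7)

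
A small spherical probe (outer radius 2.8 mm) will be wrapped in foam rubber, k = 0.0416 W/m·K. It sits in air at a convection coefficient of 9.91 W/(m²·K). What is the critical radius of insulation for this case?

r_cr ≈ 8.4 mm

For a sphere r_cr = 2k/h = 2×0.0416/9.91
r_cr = 8.4 mm; since the bare radius (2.8 mm) is below r_cr, adding a thin layer of insulation will *increase* heat loss.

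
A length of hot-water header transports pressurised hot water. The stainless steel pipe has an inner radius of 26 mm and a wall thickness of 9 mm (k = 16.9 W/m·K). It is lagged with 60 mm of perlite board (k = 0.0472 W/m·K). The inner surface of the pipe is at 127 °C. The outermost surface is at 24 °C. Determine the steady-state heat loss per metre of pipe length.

Treating each annulus and film as a series resistance:
R_stainless steel pipe wall = ln(35/26)/(2π×16.9×1) = 0.002799 K/W
R_perlite board = ln(95/35)/(2π×0.0472×1) = 3.367 K/W
R_total = 3.37 K/W
Q = ΔT/R_total = 103/3.37

q′ ≈ 30.6 W/m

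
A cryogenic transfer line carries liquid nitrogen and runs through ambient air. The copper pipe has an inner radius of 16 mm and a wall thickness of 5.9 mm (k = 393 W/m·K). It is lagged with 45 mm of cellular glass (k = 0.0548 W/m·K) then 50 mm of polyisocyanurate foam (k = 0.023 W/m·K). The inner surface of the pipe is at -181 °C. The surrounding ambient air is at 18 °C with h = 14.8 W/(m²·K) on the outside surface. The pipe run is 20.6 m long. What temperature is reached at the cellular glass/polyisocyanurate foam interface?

T ≈ -91.3 °C

Radial resistances (cylindrical: R_cond = ln(r_o/r_i)/(2πkL), R_conv = 1/(h·2πrL)):
R_copper pipe wall = ln(21.9/16)/(2π×393×20.6) = 6.171×10^-6 K/W
R_cellular glass = ln(66.9/21.9)/(2π×0.0548×20.6) = 0.1574 K/W
R_polyisocyanurate foam = ln(116.9/66.9)/(2π×0.023×20.6) = 0.1875 K/W
R_outer film = 1/(h_o·2πr_oL) = 1/(14.8×2π×0.1169×20.6) = 0.004466 K/W
R_total = 0.3494 K/W
Q = ΔT/R_total = 199/0.3494
Q = 570 W
T_interface = T_inner + Q·ΣR(inner→interface) = -181 + 570×0.1574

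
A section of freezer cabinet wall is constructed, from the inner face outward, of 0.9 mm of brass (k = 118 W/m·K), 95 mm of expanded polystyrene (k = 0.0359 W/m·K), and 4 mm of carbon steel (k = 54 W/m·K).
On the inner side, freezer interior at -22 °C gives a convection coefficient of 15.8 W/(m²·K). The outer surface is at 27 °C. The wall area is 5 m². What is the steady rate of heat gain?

Series thermal resistances:
R_inner film = 1/(h_i·A) = 1/(15.8×5) = 0.01266 K/W
R_brass = L/(kA) = 0.0009/(118×5) = 1.525×10^-6 K/W
R_expanded polystyrene = L/(kA) = 0.095/(0.0359×5) = 0.5292 K/W
R_carbon steel = L/(kA) = 0.004/(54×5) = 1.481×10^-5 K/W
R_total = 0.5419 K/W
Q = ΔT / R_total = 49 / 0.5419

Q ≈ 90.4 W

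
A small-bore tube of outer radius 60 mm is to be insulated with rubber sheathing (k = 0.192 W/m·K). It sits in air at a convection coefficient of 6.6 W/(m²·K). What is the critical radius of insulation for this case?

r_cr ≈ 29.1 mm

For a cylinder r_cr = k/h = 0.192/6.6
r_cr = 29.1 mm; since the bare radius (60 mm) is above r_cr, any added insulation will reduce heat loss.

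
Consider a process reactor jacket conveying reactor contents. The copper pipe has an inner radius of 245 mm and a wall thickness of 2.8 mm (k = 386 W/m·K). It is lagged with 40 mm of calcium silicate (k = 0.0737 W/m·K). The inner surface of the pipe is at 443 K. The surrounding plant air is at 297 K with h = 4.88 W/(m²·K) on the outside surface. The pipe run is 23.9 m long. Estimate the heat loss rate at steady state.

For a radial system each layer contributes R = ln(r_out/r_in)/(2πkL); films add R = 1/(hA).
R_copper pipe wall = ln(247.8/245)/(2π×386×23.9) = 1.96×10^-7 K/W
R_calcium silicate = ln(287.8/247.8)/(2π×0.0737×23.9) = 0.01352 K/W
R_outer film = 1/(h_o·2πr_oL) = 1/(4.88×2π×0.2878×23.9) = 0.004741 K/W
R_total = 0.01826 K/W
Q = ΔT/R_total = 146/0.01826

Q ≈ 7990 W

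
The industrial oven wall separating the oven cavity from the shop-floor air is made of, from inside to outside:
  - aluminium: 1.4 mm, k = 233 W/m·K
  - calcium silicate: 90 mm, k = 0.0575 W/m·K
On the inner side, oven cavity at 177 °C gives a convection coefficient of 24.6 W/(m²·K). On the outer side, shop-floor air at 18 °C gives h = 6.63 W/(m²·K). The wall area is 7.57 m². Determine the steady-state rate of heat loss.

Q ≈ 685 W

Thermal resistances in series:
R_inner film = 1/(h_i·A) = 1/(24.6×7.57) = 0.00537 K/W
R_aluminium = L/(kA) = 0.0014/(233×7.57) = 7.937×10^-7 K/W
R_calcium silicate = L/(kA) = 0.09/(0.0575×7.57) = 0.2068 K/W
R_outer film = 1/(h_o·A) = 1/(6.63×7.57) = 0.01992 K/W
R_total = 0.2321 K/W
Q = ΔT / R_total = 159 / 0.2321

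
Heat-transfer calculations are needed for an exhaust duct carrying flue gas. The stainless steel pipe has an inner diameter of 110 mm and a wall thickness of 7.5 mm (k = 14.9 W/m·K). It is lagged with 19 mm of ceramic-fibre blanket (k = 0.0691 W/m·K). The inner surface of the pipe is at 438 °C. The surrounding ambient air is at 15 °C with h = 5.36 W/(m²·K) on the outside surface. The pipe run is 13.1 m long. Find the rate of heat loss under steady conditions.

Radial resistances (cylindrical: R_cond = ln(r_o/r_i)/(2πkL), R_conv = 1/(h·2πrL)):
R_stainless steel pipe wall = ln(62.5/55)/(2π×14.9×13.1) = 1.042×10^-4 K/W
R_ceramic-fibre blanket = ln(81.5/62.5)/(2π×0.0691×13.1) = 0.04667 K/W
R_outer film = 1/(h_o·2πr_oL) = 1/(5.36×2π×0.0815×13.1) = 0.02781 K/W
R_total = 0.07459 K/W
Q = ΔT/R_total = 423/0.07459

Q ≈ 5670 W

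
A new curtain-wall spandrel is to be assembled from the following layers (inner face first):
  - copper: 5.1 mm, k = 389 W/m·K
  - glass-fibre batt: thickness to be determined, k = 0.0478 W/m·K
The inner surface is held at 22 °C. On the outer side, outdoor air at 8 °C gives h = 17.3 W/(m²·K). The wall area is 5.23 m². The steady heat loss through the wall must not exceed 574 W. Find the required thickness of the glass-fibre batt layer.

Treating each layer as a thermal resistance in series:
R_copper = L/(kA) = 0.0051/(389×5.23) = 2.507×10^-6 K/W
R_outer film = 1/(h_o·A) = 1/(17.3×5.23) = 0.01105 K/W
Sum of the known resistances R_other = 0.01105 K/W
Required total resistance R_tot = ΔT/Q_allow = 14/574 = 0.02439 K/W
R_glass-fibre batt = R_tot − R_other = 0.01334 K/W
L = R·k·A = 0.01334×0.0478×5.23

L ≈ 3.33 mm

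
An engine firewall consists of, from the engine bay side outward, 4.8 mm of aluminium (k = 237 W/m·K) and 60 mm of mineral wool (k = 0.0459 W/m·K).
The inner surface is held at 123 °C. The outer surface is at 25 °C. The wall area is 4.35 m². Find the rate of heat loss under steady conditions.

Q ≈ 326 W

Series thermal resistances:
R_aluminium = L/(kA) = 0.0048/(237×4.35) = 4.656×10^-6 K/W
R_mineral wool = L/(kA) = 0.06/(0.0459×4.35) = 0.3005 K/W
R_total = 0.3005 K/W
Q = ΔT / R_total = 98 / 0.3005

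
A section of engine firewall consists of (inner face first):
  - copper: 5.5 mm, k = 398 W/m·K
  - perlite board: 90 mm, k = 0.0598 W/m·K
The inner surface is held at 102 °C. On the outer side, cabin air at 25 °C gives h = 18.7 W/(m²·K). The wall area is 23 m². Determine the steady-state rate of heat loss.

Q ≈ 1140 W

Treating each layer as a thermal resistance in series:
R_copper = L/(kA) = 0.0055/(398×23) = 6.008×10^-7 K/W
R_perlite board = L/(kA) = 0.09/(0.0598×23) = 0.06544 K/W
R_outer film = 1/(h_o·A) = 1/(18.7×23) = 0.002325 K/W
R_total = 0.06776 K/W
Q = ΔT / R_total = 77 / 0.06776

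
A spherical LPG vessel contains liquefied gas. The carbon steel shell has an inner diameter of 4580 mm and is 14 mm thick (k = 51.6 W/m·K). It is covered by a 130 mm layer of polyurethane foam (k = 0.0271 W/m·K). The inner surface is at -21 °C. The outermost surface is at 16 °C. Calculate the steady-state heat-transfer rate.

Q ≈ 544 W

Radial (spherical) resistances in series:
R_carbon steel shell = (1/2.29 − 1/2.304)/(4π×51.6) = 4.092×10^-6 K/W
R_polyurethane foam = (1/2.304 − 1/2.434)/(4π×0.0271) = 0.06807 K/W
R_total = 0.06807 K/W
Q = ΔT/R_total = 37/0.06807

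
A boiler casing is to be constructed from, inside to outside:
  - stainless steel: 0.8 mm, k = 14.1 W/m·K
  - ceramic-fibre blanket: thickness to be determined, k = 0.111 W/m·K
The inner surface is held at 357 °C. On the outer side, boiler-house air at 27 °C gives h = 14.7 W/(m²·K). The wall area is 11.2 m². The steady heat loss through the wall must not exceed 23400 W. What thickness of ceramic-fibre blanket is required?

Thermal resistances in series:
R_stainless steel = L/(kA) = 0.0008/(14.1×11.2) = 5.066×10^-6 K/W
R_outer film = 1/(h_o·A) = 1/(14.7×11.2) = 0.006074 K/W
Sum of the known resistances R_other = 0.006079 K/W
Required total resistance R_tot = ΔT/Q_allow = 330/23400 = 0.0141 K/W
R_ceramic-fibre blanket = R_tot − R_other = 0.008024 K/W
L = R·k·A = 0.008024×0.111×11.2

L ≈ 9.97 mm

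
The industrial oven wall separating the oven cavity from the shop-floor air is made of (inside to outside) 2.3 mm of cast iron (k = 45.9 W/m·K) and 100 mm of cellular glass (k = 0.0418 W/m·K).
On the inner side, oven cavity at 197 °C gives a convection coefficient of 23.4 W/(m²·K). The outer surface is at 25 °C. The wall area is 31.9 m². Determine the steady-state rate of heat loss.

Q ≈ 2250 W

Treating each layer as a thermal resistance in series:
R_inner film = 1/(h_i·A) = 1/(23.4×31.9) = 0.00134 K/W
R_cast iron = L/(kA) = 0.0023/(45.9×31.9) = 1.571×10^-6 K/W
R_cellular glass = L/(kA) = 0.1/(0.0418×31.9) = 0.075 K/W
R_total = 0.07634 K/W
Q = ΔT / R_total = 172 / 0.07634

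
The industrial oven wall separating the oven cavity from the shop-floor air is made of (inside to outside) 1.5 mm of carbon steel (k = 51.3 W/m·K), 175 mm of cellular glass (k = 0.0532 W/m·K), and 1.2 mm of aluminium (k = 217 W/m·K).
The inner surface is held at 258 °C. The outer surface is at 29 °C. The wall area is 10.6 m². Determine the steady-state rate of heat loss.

Q ≈ 738 W

Treating each layer as a thermal resistance in series:
R_carbon steel = L/(kA) = 0.0015/(51.3×10.6) = 2.758×10^-6 K/W
R_cellular glass = L/(kA) = 0.175/(0.0532×10.6) = 0.3103 K/W
R_aluminium = L/(kA) = 0.0012/(217×10.6) = 5.217×10^-7 K/W
R_total = 0.3103 K/W
Q = ΔT / R_total = 229 / 0.3103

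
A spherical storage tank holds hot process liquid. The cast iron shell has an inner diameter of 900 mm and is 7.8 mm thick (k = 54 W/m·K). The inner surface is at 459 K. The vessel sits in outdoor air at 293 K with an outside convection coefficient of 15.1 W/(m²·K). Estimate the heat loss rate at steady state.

Q ≈ 6590 W

For a spherical shell R = (1/r₁ − 1/r₂)/(4πk); film R = 1/(h·4πr²). In series:
R_cast iron shell = (1/0.45 − 1/0.4578)/(4π×54) = 5.58×10^-5 K/W
R_outer film = 1/(h·4πr_o²) = 1/(15.1×4π×0.4578²) = 0.02515 K/W
R_total = 0.0252 K/W
Q = ΔT/R_total = 166/0.0252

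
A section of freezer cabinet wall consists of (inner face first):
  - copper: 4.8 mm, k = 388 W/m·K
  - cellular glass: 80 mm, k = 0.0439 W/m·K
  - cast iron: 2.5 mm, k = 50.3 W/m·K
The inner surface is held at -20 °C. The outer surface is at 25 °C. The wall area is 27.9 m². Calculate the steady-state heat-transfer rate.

Q ≈ 689 W

Series thermal resistances:
R_copper = L/(kA) = 0.0048/(388×27.9) = 4.434×10^-7 K/W
R_cellular glass = L/(kA) = 0.08/(0.0439×27.9) = 0.06532 K/W
R_cast iron = L/(kA) = 0.0025/(50.3×27.9) = 1.781×10^-6 K/W
R_total = 0.06532 K/W
Q = ΔT / R_total = 45 / 0.06532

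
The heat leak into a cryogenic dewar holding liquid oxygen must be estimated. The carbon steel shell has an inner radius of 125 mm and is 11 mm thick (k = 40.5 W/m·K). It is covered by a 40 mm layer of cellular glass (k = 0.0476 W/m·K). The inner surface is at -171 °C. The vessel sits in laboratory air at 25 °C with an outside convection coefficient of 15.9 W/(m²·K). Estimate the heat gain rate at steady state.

Radial (spherical) resistances in series:
R_carbon steel shell = (1/0.125 − 1/0.136)/(4π×40.5) = 0.001271 K/W
R_cellular glass = (1/0.136 − 1/0.176)/(4π×0.0476) = 2.794 K/W
R_outer film = 1/(h·4πr_o²) = 1/(15.9×4π×0.176²) = 0.1616 K/W
R_total = 2.957 K/W
Q = ΔT/R_total = 196/2.957

Q ≈ 66.3 W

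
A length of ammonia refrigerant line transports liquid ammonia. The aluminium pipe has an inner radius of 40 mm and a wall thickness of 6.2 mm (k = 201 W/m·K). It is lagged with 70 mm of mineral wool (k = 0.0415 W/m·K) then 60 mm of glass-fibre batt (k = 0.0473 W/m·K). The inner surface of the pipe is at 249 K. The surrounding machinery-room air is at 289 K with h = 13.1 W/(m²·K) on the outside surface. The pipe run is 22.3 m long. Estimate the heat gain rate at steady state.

Q ≈ 178 W

Cylindrical conduction, so R = ln(r₂/r₁)/(2πkL) per layer, in series:
R_aluminium pipe wall = ln(46.2/40)/(2π×201×22.3) = 5.117×10^-6 K/W
R_mineral wool = ln(116.2/46.2)/(2π×0.0415×22.3) = 0.1586 K/W
R_glass-fibre batt = ln(176.2/116.2)/(2π×0.0473×22.3) = 0.06282 K/W
R_outer film = 1/(h_o·2πr_oL) = 1/(13.1×2π×0.1762×22.3) = 0.003092 K/W
R_total = 0.2245 K/W
Q = ΔT/R_total = 40/0.2245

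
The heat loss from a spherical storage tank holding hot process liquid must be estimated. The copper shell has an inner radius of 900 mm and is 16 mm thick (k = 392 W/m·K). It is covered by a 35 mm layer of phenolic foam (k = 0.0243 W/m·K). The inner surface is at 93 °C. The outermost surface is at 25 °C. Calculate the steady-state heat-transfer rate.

Each spherical layer contributes R = (1/r_i − 1/r_o)/(4πk):
R_copper shell = (1/0.9 − 1/0.916)/(4π×392) = 3.94×10^-6 K/W
R_phenolic foam = (1/0.916 − 1/0.951)/(4π×0.0243) = 0.1316 K/W
R_total = 0.1316 K/W
Q = ΔT/R_total = 68/0.1316

Q ≈ 517 W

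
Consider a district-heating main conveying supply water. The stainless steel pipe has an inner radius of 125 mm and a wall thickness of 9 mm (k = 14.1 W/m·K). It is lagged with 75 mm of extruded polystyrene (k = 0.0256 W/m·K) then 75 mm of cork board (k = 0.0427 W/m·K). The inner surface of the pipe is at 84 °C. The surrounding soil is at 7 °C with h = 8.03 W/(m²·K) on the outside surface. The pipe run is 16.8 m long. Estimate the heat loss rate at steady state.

Q ≈ 325 W

Per-layer cylindrical resistances, series-summed:
R_stainless steel pipe wall = ln(134/125)/(2π×14.1×16.8) = 4.671×10^-5 K/W
R_extruded polystyrene = ln(209/134)/(2π×0.0256×16.8) = 0.1645 K/W
R_cork board = ln(284/209)/(2π×0.0427×16.8) = 0.06803 K/W
R_outer film = 1/(h_o·2πr_oL) = 1/(8.03×2π×0.284×16.8) = 0.004154 K/W
R_total = 0.2367 K/W
Q = ΔT/R_total = 77/0.2367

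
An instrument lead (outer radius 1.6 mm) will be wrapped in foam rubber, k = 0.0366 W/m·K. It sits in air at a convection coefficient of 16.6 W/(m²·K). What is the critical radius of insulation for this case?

r_cr ≈ 2.2 mm

For a cylinder r_cr = k/h = 0.0366/16.6
r_cr = 2.2 mm; since the bare radius (1.6 mm) is below r_cr, adding a thin layer of insulation will *increase* heat loss.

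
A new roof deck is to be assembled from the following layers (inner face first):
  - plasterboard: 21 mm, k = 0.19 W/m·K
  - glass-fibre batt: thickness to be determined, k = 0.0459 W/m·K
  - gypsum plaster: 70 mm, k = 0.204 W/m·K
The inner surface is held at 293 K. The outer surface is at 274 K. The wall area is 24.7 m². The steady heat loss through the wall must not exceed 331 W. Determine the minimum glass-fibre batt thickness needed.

Series thermal resistances:
R_plasterboard = L/(kA) = 0.021/(0.19×24.7) = 0.004475 K/W
R_gypsum plaster = L/(kA) = 0.07/(0.204×24.7) = 0.01389 K/W
Sum of the known resistances R_other = 0.01837 K/W
Required total resistance R_tot = ΔT/Q_allow = 19/331 = 0.0574 K/W
R_glass-fibre batt = R_tot − R_other = 0.03903 K/W
L = R·k·A = 0.03903×0.0459×24.7

L ≈ 44.3 mm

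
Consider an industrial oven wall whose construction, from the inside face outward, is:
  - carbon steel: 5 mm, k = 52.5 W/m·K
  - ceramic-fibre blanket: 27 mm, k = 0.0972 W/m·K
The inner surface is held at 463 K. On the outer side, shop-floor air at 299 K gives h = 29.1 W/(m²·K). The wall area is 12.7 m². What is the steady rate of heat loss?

Q ≈ 6670 W

Series thermal resistances:
R_carbon steel = L/(kA) = 0.005/(52.5×12.7) = 7.499×10^-6 K/W
R_ceramic-fibre blanket = L/(kA) = 0.027/(0.0972×12.7) = 0.02187 K/W
R_outer film = 1/(h_o·A) = 1/(29.1×12.7) = 0.002706 K/W
R_total = 0.02459 K/W
Q = ΔT / R_total = 164 / 0.02459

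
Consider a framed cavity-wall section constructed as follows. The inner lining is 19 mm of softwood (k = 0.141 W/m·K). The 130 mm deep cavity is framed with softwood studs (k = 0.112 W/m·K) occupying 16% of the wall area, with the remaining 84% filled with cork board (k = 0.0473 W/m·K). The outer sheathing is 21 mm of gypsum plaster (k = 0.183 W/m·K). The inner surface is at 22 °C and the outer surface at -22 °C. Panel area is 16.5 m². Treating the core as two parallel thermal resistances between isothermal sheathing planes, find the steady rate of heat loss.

Sheathing layers in series; stud and cavity paths in parallel between them.
R_inner = 0.019/(0.141×16.5) = 0.008167 K/W
R_stud  = 0.13/(0.112×0.16×16.5) = 0.4397 K/W
R_cav   = 0.13/(0.0473×0.84×16.5) = 0.1983 K/W
1/R_core = 1/R_stud + 1/R_cav → R_core = 0.1367 K/W
R_outer = 0.021/(0.183×16.5) = 0.006955 K/W
R_total = 0.1518 K/W
Q = ΔT/R_total = 44/0.1518

Q ≈ 290 W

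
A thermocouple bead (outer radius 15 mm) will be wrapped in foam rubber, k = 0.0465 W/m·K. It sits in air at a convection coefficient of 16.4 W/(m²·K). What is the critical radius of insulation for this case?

r_cr ≈ 5.67 mm

For a sphere r_cr = 2k/h = 2×0.0465/16.4
r_cr = 5.67 mm; since the bare radius (15 mm) is above r_cr, any added insulation will reduce heat loss.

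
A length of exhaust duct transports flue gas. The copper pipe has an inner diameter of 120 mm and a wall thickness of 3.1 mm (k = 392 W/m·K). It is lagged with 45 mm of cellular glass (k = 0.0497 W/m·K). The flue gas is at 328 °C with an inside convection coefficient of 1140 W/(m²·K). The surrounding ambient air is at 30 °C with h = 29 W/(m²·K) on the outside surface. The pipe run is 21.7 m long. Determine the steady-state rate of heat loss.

Q ≈ 3640 W

Per-layer cylindrical resistances, series-summed:
R_inner film = 1/(h_i·2πr₁L) = 1/(1140×2π×0.06×21.7) = 1.072×10^-4 K/W
R_copper pipe wall = ln(63.1/60)/(2π×392×21.7) = 9.425×10^-7 K/W
R_cellular glass = ln(108.1/63.1)/(2π×0.0497×21.7) = 0.07944 K/W
R_outer film = 1/(h_o·2πr_oL) = 1/(29×2π×0.1081×21.7) = 0.00234 K/W
R_total = 0.08189 K/W
Q = ΔT/R_total = 298/0.08189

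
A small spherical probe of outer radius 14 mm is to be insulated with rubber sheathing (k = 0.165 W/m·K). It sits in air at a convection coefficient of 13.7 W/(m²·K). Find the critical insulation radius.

For a sphere r_cr = 2k/h = 2×0.165/13.7
r_cr = 24.1 mm; since the bare radius (14 mm) is below r_cr, adding a thin layer of insulation will *increase* heat loss.

r_cr ≈ 24.1 mm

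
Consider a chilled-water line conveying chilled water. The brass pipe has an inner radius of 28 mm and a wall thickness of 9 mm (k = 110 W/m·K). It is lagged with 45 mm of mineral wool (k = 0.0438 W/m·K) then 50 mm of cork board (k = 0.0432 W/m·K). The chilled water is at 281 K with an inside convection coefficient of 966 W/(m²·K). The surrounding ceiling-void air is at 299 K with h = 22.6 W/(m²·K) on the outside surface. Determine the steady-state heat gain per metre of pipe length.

q′ ≈ 3.83 W/m

Radial resistances (cylindrical: R_cond = ln(r_o/r_i)/(2πkL), R_conv = 1/(h·2πrL)):
R_inner film = 1/(h_i·2πr₁L) = 1/(966×2π×0.028×1) = 0.005884 K/W
R_brass pipe wall = ln(37/28)/(2π×110×1) = 4.033×10^-4 K/W
R_mineral wool = ln(82/37)/(2π×0.0438×1) = 2.892 K/W
R_cork board = ln(132/82)/(2π×0.0432×1) = 1.754 K/W
R_outer film = 1/(h_o·2πr_oL) = 1/(22.6×2π×0.132×1) = 0.05335 K/W
R_total = 4.705 K/W
Q = ΔT/R_total = 18/4.705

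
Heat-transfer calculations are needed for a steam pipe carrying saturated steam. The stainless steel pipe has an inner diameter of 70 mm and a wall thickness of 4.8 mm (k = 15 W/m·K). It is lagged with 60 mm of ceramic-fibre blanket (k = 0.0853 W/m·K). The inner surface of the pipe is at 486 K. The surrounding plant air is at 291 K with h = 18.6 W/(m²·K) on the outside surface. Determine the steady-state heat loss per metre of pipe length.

q′ ≈ 108 W/m

For a radial system each layer contributes R = ln(r_out/r_in)/(2πkL); films add R = 1/(hA).
R_stainless steel pipe wall = ln(39.8/35)/(2π×15×1) = 0.001364 K/W
R_ceramic-fibre blanket = ln(99.8/39.8)/(2π×0.0853×1) = 1.715 K/W
R_outer film = 1/(h_o·2πr_oL) = 1/(18.6×2π×0.0998×1) = 0.08574 K/W
R_total = 1.802 K/W
Q = ΔT/R_total = 195/1.802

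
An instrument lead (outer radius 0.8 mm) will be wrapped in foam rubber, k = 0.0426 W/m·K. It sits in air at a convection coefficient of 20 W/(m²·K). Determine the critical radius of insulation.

r_cr ≈ 2.13 mm

For a cylinder r_cr = k/h = 0.0426/20
r_cr = 2.13 mm; since the bare radius (0.8 mm) is below r_cr, adding a thin layer of insulation will *increase* heat loss.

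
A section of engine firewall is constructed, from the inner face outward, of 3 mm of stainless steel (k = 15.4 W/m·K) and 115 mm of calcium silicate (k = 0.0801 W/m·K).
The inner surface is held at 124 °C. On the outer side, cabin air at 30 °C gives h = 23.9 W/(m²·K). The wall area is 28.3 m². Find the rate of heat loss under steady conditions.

Q ≈ 1800 W

Thermal resistances in series:
R_stainless steel = L/(kA) = 0.003/(15.4×28.3) = 6.884×10^-6 K/W
R_calcium silicate = L/(kA) = 0.115/(0.0801×28.3) = 0.05073 K/W
R_outer film = 1/(h_o·A) = 1/(23.9×28.3) = 0.001478 K/W
R_total = 0.05222 K/W
Q = ΔT / R_total = 94 / 0.05222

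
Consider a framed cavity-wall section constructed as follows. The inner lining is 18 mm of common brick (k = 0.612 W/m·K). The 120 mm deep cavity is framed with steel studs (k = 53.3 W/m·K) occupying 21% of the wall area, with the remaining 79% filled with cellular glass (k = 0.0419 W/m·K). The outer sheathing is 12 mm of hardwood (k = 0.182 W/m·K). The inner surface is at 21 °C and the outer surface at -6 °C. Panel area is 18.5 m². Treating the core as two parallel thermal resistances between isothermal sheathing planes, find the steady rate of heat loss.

Q ≈ 4710 W

Sheathing layers in series; stud and cavity paths in parallel between them.
R_inner = 0.018/(0.612×18.5) = 0.00159 K/W
R_stud  = 0.12/(53.3×0.21×18.5) = 5.795×10^-4 K/W
R_cav   = 0.12/(0.0419×0.79×18.5) = 0.196 K/W
1/R_core = 1/R_stud + 1/R_cav → R_core = 5.778×10^-4 K/W
R_outer = 0.012/(0.182×18.5) = 0.003564 K/W
R_total = 0.005732 K/W
Q = ΔT/R_total = 27/0.005732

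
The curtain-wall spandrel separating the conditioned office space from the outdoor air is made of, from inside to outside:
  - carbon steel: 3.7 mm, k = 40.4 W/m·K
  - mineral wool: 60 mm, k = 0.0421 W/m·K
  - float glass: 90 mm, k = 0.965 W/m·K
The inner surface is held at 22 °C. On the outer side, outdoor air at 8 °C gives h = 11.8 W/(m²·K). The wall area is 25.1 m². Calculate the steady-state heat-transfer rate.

Series thermal resistances:
R_carbon steel = L/(kA) = 0.0037/(40.4×25.1) = 3.649×10^-6 K/W
R_mineral wool = L/(kA) = 0.06/(0.0421×25.1) = 0.05678 K/W
R_float glass = L/(kA) = 0.09/(0.965×25.1) = 0.003716 K/W
R_outer film = 1/(h_o·A) = 1/(11.8×25.1) = 0.003376 K/W
R_total = 0.06388 K/W
Q = ΔT / R_total = 14 / 0.06388

Q ≈ 219 W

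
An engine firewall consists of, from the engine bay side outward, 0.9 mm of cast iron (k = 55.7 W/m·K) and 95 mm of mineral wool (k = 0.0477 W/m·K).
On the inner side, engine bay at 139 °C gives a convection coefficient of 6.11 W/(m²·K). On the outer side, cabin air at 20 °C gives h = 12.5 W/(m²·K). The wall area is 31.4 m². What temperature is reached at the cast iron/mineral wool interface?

T ≈ 130 °C

Series thermal resistances:
R_inner film = 1/(h_i·A) = 1/(6.11×31.4) = 0.005212 K/W
R_cast iron = L/(kA) = 0.0009/(55.7×31.4) = 5.146×10^-7 K/W
R_mineral wool = L/(kA) = 0.095/(0.0477×31.4) = 0.06343 K/W
R_outer film = 1/(h_o·A) = 1/(12.5×31.4) = 0.002548 K/W
R_total = 0.07119 K/W;  Q = ΔT/R_total = 119/0.07119 = 1672 W
T_interface = T_inner − Q·ΣR(inner→interface) = 139 − 1670×0.005213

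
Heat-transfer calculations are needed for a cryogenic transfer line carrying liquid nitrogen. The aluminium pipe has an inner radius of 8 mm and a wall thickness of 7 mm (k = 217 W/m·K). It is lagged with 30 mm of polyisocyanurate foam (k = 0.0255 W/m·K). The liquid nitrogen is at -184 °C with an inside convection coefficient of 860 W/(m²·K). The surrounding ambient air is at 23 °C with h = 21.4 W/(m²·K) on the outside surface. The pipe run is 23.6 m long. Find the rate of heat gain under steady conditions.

Q ≈ 693 W

For a radial system each layer contributes R = ln(r_out/r_in)/(2πkL); films add R = 1/(hA).
R_inner film = 1/(h_i·2πr₁L) = 1/(860×2π×0.008×23.6) = 9.802×10^-4 K/W
R_aluminium pipe wall = ln(15/8)/(2π×217×23.6) = 1.954×10^-5 K/W
R_polyisocyanurate foam = ln(45/15)/(2π×0.0255×23.6) = 0.2905 K/W
R_outer film = 1/(h_o·2πr_oL) = 1/(21.4×2π×0.045×23.6) = 0.007003 K/W
R_total = 0.2985 K/W
Q = ΔT/R_total = 207/0.2985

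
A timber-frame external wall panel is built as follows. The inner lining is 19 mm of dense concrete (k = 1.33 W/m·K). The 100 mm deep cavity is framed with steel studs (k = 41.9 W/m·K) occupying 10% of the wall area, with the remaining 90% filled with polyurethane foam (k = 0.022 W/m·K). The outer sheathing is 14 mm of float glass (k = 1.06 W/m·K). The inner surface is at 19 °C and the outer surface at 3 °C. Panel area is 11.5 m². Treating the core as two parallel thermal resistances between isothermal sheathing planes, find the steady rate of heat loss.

Sheathing layers in series; stud and cavity paths in parallel between them.
R_inner = 0.019/(1.33×11.5) = 0.001242 K/W
R_stud  = 0.1/(41.9×0.1×11.5) = 0.002075 K/W
R_cav   = 0.1/(0.022×0.9×11.5) = 0.4392 K/W
1/R_core = 1/R_stud + 1/R_cav → R_core = 0.002066 K/W
R_outer = 0.014/(1.06×11.5) = 0.001148 K/W
R_total = 0.004456 K/W
Q = ΔT/R_total = 16/0.004456

Q ≈ 3590 W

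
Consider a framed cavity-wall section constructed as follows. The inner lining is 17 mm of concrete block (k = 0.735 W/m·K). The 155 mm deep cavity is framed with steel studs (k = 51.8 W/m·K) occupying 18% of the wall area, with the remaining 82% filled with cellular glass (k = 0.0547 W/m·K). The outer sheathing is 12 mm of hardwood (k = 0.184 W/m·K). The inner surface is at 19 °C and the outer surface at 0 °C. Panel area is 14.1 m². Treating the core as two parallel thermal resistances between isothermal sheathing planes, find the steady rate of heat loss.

Q ≈ 2550 W

Sheathing layers in series; stud and cavity paths in parallel between them.
R_inner = 0.017/(0.735×14.1) = 0.00164 K/W
R_stud  = 0.155/(51.8×0.18×14.1) = 0.001179 K/W
R_cav   = 0.155/(0.0547×0.82×14.1) = 0.2451 K/W
1/R_core = 1/R_stud + 1/R_cav → R_core = 0.001173 K/W
R_outer = 0.012/(0.184×14.1) = 0.004625 K/W
R_total = 0.007439 K/W
Q = ΔT/R_total = 19/0.007439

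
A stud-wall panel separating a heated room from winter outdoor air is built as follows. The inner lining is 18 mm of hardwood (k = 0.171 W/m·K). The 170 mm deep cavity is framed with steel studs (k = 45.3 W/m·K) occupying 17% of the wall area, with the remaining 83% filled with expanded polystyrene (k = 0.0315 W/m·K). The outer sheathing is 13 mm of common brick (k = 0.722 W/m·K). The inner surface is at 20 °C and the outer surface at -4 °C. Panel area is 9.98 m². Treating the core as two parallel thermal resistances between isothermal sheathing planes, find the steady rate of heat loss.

Q ≈ 1650 W

Sheathing layers in series; stud and cavity paths in parallel between them.
R_inner = 0.018/(0.171×9.98) = 0.01055 K/W
R_stud  = 0.17/(45.3×0.17×9.98) = 0.002212 K/W
R_cav   = 0.17/(0.0315×0.83×9.98) = 0.6515 K/W
1/R_core = 1/R_stud + 1/R_cav → R_core = 0.002204 K/W
R_outer = 0.013/(0.722×9.98) = 0.001804 K/W
R_total = 0.01456 K/W
Q = ΔT/R_total = 24/0.01456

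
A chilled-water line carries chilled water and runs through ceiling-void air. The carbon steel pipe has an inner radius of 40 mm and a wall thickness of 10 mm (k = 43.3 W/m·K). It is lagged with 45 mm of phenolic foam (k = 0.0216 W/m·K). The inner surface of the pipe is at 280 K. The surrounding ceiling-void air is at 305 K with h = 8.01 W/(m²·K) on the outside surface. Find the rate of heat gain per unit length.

q′ ≈ 5.06 W/m

Treating each annulus and film as a series resistance:
R_carbon steel pipe wall = ln(50/40)/(2π×43.3×1) = 8.202×10^-4 K/W
R_phenolic foam = ln(95/50)/(2π×0.0216×1) = 4.729 K/W
R_outer film = 1/(h_o·2πr_oL) = 1/(8.01×2π×0.095×1) = 0.2092 K/W
R_total = 4.939 K/W
Q = ΔT/R_total = 25/4.939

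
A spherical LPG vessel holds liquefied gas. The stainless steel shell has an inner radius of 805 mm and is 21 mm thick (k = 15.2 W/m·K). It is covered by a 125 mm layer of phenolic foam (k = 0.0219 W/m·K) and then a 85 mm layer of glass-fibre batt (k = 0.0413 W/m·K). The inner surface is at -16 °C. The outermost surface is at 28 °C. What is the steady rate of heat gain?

Each spherical layer contributes R = (1/r_i − 1/r_o)/(4πk):
R_stainless steel shell = (1/0.805 − 1/0.826)/(4π×15.2) = 1.653×10^-4 K/W
R_phenolic foam = (1/0.826 − 1/0.951)/(4π×0.0219) = 0.5782 K/W
R_glass-fibre batt = (1/0.951 − 1/1.036)/(4π×0.0413) = 0.1662 K/W
R_total = 0.7446 K/W
Q = ΔT/R_total = 44/0.7446

Q ≈ 59.1 W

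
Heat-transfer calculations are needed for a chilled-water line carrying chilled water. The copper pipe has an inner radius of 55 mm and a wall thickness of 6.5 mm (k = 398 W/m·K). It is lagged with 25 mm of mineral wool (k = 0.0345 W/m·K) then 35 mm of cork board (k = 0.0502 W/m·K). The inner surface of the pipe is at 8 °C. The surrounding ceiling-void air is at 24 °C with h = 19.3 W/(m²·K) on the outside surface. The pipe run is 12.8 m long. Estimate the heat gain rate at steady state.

Q ≈ 75.3 W

Radial resistances (cylindrical: R_cond = ln(r_o/r_i)/(2πkL), R_conv = 1/(h·2πrL)):
R_copper pipe wall = ln(61.5/55)/(2π×398×12.8) = 3.49×10^-6 K/W
R_mineral wool = ln(86.5/61.5)/(2π×0.0345×12.8) = 0.1229 K/W
R_cork board = ln(121.5/86.5)/(2π×0.0502×12.8) = 0.08416 K/W
R_outer film = 1/(h_o·2πr_oL) = 1/(19.3×2π×0.1215×12.8) = 0.005302 K/W
R_total = 0.2124 K/W
Q = ΔT/R_total = 16/0.2124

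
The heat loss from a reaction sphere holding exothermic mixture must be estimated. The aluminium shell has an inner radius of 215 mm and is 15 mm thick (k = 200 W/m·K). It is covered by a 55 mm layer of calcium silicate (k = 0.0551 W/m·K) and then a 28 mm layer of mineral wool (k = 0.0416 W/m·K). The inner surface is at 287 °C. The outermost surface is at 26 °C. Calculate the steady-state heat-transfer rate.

Q ≈ 144 W

Spherical conduction: R = (1/r_in − 1/r_out)/(4πk) per layer; series-sum.
R_aluminium shell = (1/0.215 − 1/0.23)/(4π×200) = 1.207×10^-4 K/W
R_calcium silicate = (1/0.23 − 1/0.285)/(4π×0.0551) = 1.212 K/W
R_mineral wool = (1/0.285 − 1/0.313)/(4π×0.0416) = 0.6004 K/W
R_total = 1.812 K/W
Q = ΔT/R_total = 261/1.812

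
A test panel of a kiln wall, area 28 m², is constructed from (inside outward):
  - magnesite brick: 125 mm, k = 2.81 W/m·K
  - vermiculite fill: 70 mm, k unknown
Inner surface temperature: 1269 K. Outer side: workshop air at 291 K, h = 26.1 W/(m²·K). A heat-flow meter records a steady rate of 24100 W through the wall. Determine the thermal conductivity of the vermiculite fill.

k ≈ 0.0664 W/(m·K)

Model the wall as resistances in series:
R_magnesite brick = L/(kA) = 0.125/(2.81×28) = 0.001589 K/W
R_outer film = 1/(h_o·A) = 1/(26.1×28) = 0.001368 K/W
Sum of known resistances R_other = 0.002957 K/W
Total R = ΔT/Q = 978/24100 = 0.04058 K/W
R_vermiculite fill = R_total − R_other = 0.03762 K/W
k = L/(R·A) = 0.07/(0.03762×28)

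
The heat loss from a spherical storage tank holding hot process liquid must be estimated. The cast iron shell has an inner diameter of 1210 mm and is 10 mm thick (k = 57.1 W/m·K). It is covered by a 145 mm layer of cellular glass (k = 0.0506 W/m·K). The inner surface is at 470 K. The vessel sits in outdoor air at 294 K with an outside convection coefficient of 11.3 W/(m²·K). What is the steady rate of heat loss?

For a spherical shell R = (1/r₁ − 1/r₂)/(4πk); film R = 1/(h·4πr²). In series:
R_cast iron shell = (1/0.605 − 1/0.615)/(4π×57.1) = 3.746×10^-5 K/W
R_cellular glass = (1/0.615 − 1/0.76)/(4π×0.0506) = 0.4879 K/W
R_outer film = 1/(h·4πr_o²) = 1/(11.3×4π×0.76²) = 0.01219 K/W
R_total = 0.5001 K/W
Q = ΔT/R_total = 176/0.5001

Q ≈ 352 W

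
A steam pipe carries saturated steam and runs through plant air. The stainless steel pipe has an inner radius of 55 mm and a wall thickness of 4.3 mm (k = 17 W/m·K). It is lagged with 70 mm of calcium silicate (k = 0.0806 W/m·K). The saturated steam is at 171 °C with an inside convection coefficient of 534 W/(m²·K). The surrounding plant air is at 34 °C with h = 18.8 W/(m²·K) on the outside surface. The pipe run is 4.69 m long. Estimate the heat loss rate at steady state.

For a radial system each layer contributes R = ln(r_out/r_in)/(2πkL); films add R = 1/(hA).
R_inner film = 1/(h_i·2πr₁L) = 1/(534×2π×0.055×4.69) = 0.001155 K/W
R_stainless steel pipe wall = ln(59.3/55)/(2π×17×4.69) = 1.503×10^-4 K/W
R_calcium silicate = ln(129.3/59.3)/(2π×0.0806×4.69) = 0.3282 K/W
R_outer film = 1/(h_o·2πr_oL) = 1/(18.8×2π×0.1293×4.69) = 0.01396 K/W
R_total = 0.3435 K/W
Q = ΔT/R_total = 137/0.3435

Q ≈ 399 W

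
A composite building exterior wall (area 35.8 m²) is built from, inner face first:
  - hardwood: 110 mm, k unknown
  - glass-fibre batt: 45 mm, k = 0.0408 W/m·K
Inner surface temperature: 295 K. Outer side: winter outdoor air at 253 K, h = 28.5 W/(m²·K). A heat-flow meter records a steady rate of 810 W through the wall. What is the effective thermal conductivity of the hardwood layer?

k ≈ 0.153 W/(m·K)

Model the wall as resistances in series:
R_glass-fibre batt = L/(kA) = 0.045/(0.0408×35.8) = 0.03081 K/W
R_outer film = 1/(h_o·A) = 1/(28.5×35.8) = 9.801×10^-4 K/W
Sum of known resistances R_other = 0.03179 K/W
Total R = ΔT/Q = 42/810 = 0.05185 K/W
R_hardwood = R_total − R_other = 0.02006 K/W
k = L/(R·A) = 0.11/(0.02006×35.8)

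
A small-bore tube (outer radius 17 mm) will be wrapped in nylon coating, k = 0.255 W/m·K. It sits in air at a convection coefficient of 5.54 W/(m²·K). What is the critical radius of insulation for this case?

For a cylinder r_cr = k/h = 0.255/5.54
r_cr = 46 mm; since the bare radius (17 mm) is below r_cr, adding a thin layer of insulation will *increase* heat loss.

r_cr ≈ 46 mm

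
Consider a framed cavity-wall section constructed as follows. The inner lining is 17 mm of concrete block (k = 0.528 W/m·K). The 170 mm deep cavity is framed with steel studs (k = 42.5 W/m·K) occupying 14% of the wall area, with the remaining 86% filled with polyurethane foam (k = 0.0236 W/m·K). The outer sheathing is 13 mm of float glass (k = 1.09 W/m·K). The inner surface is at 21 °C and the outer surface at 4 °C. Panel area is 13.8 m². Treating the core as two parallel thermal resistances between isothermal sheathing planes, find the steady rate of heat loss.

Q ≈ 3230 W

Sheathing layers in series; stud and cavity paths in parallel between them.
R_inner = 0.017/(0.528×13.8) = 0.002333 K/W
R_stud  = 0.17/(42.5×0.14×13.8) = 0.00207 K/W
R_cav   = 0.17/(0.0236×0.86×13.8) = 0.607 K/W
1/R_core = 1/R_stud + 1/R_cav → R_core = 0.002063 K/W
R_outer = 0.013/(1.09×13.8) = 8.642×10^-4 K/W
R_total = 0.005261 K/W
Q = ΔT/R_total = 17/0.005261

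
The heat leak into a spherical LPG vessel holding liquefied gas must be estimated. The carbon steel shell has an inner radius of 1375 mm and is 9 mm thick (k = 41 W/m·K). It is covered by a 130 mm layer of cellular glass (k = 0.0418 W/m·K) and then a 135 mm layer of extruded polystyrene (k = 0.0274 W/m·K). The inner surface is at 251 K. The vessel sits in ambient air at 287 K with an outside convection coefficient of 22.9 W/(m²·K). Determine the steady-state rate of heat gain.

Q ≈ 130 W

Radial (spherical) resistances in series:
R_carbon steel shell = (1/1.375 − 1/1.384)/(4π×41) = 9.179×10^-6 K/W
R_cellular glass = (1/1.384 − 1/1.514)/(4π×0.0418) = 0.1181 K/W
R_extruded polystyrene = (1/1.514 − 1/1.649)/(4π×0.0274) = 0.157 K/W
R_outer film = 1/(h·4πr_o²) = 1/(22.9×4π×1.649²) = 0.001278 K/W
R_total = 0.2764 K/W
Q = ΔT/R_total = 36/0.2764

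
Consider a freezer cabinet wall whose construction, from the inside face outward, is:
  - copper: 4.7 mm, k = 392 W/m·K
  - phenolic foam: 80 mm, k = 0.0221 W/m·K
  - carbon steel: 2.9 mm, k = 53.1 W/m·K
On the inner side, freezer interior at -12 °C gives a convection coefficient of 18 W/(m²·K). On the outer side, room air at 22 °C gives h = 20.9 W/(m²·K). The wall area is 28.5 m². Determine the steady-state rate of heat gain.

Q ≈ 260 W

Model the wall as resistances in series:
R_inner film = 1/(h_i·A) = 1/(18×28.5) = 0.001949 K/W
R_copper = L/(kA) = 0.0047/(392×28.5) = 4.207×10^-7 K/W
R_phenolic foam = L/(kA) = 0.08/(0.0221×28.5) = 0.127 K/W
R_carbon steel = L/(kA) = 0.0029/(53.1×28.5) = 1.916×10^-6 K/W
R_outer film = 1/(h_o·A) = 1/(20.9×28.5) = 0.001679 K/W
R_total = 0.1306 K/W
Q = ΔT / R_total = 34 / 0.1306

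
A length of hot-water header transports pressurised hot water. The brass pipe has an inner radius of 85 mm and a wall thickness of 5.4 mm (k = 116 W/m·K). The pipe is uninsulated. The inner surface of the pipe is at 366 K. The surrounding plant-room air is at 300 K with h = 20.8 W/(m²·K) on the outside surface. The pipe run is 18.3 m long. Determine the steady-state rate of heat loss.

Q ≈ 14300 W

Per-layer cylindrical resistances, series-summed:
R_brass pipe wall = ln(90.4/85)/(2π×116×18.3) = 4.618×10^-6 K/W
R_outer film = 1/(h_o·2πr_oL) = 1/(20.8×2π×0.0904×18.3) = 0.004625 K/W
R_total = 0.00463 K/W
Q = ΔT/R_total = 66/0.00463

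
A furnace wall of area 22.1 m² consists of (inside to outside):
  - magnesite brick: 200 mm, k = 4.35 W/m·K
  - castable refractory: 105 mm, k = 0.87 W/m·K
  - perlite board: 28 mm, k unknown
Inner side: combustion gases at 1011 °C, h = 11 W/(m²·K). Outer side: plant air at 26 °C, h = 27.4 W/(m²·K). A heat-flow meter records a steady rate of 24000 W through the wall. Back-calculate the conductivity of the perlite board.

k ≈ 0.0457 W/(m·K)

Treating each layer as a thermal resistance in series:
R_inner film = 1/(h_i·A) = 1/(11×22.1) = 0.004114 K/W
R_magnesite brick = L/(kA) = 0.2/(4.35×22.1) = 0.00208 K/W
R_castable refractory = L/(kA) = 0.105/(0.87×22.1) = 0.005461 K/W
R_outer film = 1/(h_o·A) = 1/(27.4×22.1) = 0.001651 K/W
Sum of known resistances R_other = 0.01331 K/W
Total R = ΔT/Q = 985/24000 = 0.04104 K/W
R_perlite board = R_total − R_other = 0.02774 K/W
k = L/(R·A) = 0.028/(0.02774×22.1)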